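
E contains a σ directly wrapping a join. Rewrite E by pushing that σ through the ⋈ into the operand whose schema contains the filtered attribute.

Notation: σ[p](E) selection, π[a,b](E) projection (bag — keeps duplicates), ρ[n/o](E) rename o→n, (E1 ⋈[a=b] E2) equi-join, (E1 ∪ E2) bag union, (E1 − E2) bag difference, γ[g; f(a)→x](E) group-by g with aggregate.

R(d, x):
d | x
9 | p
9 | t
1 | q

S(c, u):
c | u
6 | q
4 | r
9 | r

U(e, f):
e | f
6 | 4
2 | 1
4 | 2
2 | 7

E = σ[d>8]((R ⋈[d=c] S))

σ filters on d, owned by the left side.
E' = (σ[d>8](R) ⋈[d=c] S)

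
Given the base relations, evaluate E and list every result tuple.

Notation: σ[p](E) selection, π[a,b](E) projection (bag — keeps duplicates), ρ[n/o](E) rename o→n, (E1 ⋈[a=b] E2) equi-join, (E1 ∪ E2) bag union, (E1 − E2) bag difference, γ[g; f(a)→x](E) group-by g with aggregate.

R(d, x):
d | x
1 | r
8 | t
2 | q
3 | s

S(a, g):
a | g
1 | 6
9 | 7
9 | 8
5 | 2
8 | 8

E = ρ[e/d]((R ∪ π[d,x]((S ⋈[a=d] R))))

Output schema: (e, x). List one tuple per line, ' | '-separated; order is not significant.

Row counts bottom-up:
  R → 4
  S → 5
  R → 4
  (S ⋈[a=d] R) → 2
  π[d,x]((S ⋈[a=d] R)) → 2
  (R ∪ π[d,x]((S ⋈[a=d] R))) → 6
  ρ[e/d]((R ∪ π[d,x]((S ⋈[a=d] R)))) → 6

== RESULT ==
e | x
1 | r
1 | r
2 | q
3 | s
8 | t
8 | t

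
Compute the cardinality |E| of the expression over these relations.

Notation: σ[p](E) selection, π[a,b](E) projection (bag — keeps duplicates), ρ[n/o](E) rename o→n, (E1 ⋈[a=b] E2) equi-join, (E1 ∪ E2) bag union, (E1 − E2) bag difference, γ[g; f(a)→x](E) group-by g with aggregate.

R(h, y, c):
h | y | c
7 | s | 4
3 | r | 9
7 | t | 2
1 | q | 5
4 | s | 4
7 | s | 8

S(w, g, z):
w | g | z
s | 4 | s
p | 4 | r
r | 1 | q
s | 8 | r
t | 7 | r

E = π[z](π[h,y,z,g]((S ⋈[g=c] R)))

Subexpression sizes:
  S → 5
  R → 6
  (S ⋈[g=c] R) → 5
  π[h,y,z,g]((S ⋈[g=c] R)) → 5
  π[z](π[h,y,z,g]((S ⋈[g=c] R))) → 5

|E| = 5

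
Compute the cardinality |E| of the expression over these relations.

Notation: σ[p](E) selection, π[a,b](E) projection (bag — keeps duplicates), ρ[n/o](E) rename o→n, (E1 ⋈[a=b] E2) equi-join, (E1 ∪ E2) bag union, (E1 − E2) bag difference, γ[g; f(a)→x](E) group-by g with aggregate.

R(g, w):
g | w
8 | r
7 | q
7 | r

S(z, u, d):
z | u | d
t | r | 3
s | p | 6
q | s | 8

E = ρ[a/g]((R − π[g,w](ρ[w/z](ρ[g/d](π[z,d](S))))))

Per-node cardinality:
  R → 3
  S → 3
  π[z,d](S) → 3
  ρ[g/d](π[z,d](S)) → 3
  ρ[w/z](ρ[g/d](π[z,d](S))) → 3
  π[g,w](ρ[w/z](ρ[g/d](π[z,d](S)))) → 3
  (R − π[g,w](ρ[w/z](ρ[g/d](π[z,d](S))))) → 3
  ρ[a/g]((R − π[g,w](ρ[w/z](ρ[g/d](π[z,d](S)))))) → 3

|E| = 3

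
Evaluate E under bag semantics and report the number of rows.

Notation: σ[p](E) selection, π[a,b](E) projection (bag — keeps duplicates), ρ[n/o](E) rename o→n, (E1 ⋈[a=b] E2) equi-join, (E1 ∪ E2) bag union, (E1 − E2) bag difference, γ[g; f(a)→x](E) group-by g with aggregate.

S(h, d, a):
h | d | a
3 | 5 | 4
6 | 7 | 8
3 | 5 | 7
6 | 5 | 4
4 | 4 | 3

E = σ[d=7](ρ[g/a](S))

Subexpression sizes:
  S → 5
  ρ[g/a](S) → 5
  σ[d=7](ρ[g/a](S)) → 1

|E| = 1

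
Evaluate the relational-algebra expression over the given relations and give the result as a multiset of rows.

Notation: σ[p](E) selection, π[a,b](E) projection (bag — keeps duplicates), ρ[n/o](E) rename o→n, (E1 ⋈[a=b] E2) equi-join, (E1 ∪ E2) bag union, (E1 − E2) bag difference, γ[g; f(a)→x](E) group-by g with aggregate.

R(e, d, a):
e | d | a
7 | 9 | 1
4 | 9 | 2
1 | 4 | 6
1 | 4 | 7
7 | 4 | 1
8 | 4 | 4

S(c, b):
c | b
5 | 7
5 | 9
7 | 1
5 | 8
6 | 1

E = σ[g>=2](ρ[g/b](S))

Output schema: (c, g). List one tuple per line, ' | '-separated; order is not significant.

Per-node cardinality:
  S → 5
  ρ[g/b](S) → 5
  σ[g>=2](ρ[g/b](S)) → 3

== RESULT ==
c | g
5 | 7
5 | 8
5 | 9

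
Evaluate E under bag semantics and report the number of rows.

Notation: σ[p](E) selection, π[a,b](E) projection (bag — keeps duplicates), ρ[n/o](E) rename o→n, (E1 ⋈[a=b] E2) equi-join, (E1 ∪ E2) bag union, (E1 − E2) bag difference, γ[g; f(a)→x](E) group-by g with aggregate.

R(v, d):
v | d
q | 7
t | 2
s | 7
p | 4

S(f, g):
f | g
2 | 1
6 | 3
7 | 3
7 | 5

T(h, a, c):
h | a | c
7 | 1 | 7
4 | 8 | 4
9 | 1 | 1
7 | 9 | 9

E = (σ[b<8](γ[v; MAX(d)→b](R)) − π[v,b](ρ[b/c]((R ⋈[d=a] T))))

Row counts bottom-up:
  R → 4
  γ[v; MAX(d)→b](R) → 4
  σ[b<8](γ[v; MAX(d)→b](R)) → 4
  R → 4
  T → 4
  (R ⋈[d=a] T) → 0
  ρ[b/c]((R ⋈[d=a] T)) → 0
  π[v,b](ρ[b/c]((R ⋈[d=a] T))) → 0
  (σ[b<8](γ[v; MAX(d)→b](R)) − π[v,b](ρ[b/c]((R ⋈[d=a] T)))) → 4

|E| = 4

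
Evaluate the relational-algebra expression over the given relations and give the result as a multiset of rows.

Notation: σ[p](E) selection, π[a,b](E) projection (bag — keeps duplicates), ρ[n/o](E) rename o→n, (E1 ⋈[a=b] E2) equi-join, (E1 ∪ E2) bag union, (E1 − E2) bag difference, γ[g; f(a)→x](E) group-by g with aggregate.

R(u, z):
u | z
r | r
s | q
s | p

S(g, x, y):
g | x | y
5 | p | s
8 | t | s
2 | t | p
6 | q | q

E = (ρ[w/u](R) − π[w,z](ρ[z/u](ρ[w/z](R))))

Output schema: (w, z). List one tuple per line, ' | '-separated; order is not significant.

Subexpression sizes:
  R → 3
  ρ[w/u](R) → 3
  R → 3
  ρ[w/z](R) → 3
  ρ[z/u](ρ[w/z](R)) → 3
  π[w,z](ρ[z/u](ρ[w/z](R))) → 3
  (ρ[w/u](R) − π[w,z](ρ[z/u](ρ[w/z](R)))) → 2

== RESULT ==
w | z
s | p
s | q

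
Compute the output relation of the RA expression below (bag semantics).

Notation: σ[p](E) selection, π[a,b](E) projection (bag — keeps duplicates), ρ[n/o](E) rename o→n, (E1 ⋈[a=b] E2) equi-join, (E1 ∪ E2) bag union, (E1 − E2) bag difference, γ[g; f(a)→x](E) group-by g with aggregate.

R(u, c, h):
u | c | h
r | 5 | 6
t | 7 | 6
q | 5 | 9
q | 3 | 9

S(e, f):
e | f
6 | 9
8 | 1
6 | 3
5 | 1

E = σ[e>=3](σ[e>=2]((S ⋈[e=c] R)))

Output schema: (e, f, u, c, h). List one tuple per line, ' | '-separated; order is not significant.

Per-node cardinality:
  S → 4
  R → 4
  (S ⋈[e=c] R) → 2
  σ[e>=2]((S ⋈[e=c] R)) → 2
  σ[e>=3](σ[e>=2]((S ⋈[e=c] R))) → 2

== RESULT ==
e | f | u | c | h
5 | 1 | q | 5 | 9
5 | 1 | r | 5 | 6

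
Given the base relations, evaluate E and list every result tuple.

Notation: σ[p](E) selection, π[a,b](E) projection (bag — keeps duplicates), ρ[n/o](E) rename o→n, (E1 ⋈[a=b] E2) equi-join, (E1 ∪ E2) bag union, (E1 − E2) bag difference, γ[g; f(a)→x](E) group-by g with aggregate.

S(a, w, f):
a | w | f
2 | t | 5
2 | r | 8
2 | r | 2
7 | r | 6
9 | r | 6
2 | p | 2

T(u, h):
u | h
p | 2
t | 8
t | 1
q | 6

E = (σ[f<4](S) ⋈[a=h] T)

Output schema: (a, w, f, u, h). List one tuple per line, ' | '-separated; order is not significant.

Per-node cardinality:
  S → 6
  σ[f<4](S) → 2
  T → 4
  (σ[f<4](S) ⋈[a=h] T) → 2

== RESULT ==
a | w | f | u | h
2 | p | 2 | p | 2
2 | r | 2 | p | 2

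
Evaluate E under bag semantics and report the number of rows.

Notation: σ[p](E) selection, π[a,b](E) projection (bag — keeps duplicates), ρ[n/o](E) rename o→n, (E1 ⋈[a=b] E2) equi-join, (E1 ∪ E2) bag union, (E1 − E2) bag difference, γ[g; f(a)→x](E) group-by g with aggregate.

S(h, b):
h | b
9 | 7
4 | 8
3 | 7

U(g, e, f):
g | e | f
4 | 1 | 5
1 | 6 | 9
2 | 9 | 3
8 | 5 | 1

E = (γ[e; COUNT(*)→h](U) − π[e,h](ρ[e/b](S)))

Stepwise |·|:
  U → 4
  γ[e; COUNT(*)→h](U) → 4
  S → 3
  ρ[e/b](S) → 3
  π[e,h](ρ[e/b](S)) → 3
  (γ[e; COUNT(*)→h](U) − π[e,h](ρ[e/b](S))) → 4

|E| = 4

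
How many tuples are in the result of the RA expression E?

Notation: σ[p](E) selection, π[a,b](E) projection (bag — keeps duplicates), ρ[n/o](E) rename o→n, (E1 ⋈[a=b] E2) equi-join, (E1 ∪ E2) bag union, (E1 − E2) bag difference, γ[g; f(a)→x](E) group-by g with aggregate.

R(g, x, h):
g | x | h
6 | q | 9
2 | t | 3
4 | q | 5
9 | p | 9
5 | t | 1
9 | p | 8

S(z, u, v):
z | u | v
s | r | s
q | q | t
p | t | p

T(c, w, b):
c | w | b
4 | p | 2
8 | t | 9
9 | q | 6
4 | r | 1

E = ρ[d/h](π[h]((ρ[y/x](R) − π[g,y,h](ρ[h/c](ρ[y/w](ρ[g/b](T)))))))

Stepwise |·|:
  R → 6
  ρ[y/x](R) → 6
  T → 4
  ρ[g/b](T) → 4
  ρ[y/w](ρ[g/b](T)) → 4
  ρ[h/c](ρ[y/w](ρ[g/b](T))) → 4
  π[g,y,h](ρ[h/c](ρ[y/w](ρ[g/b](T)))) → 4
  (ρ[y/x](R) − π[g,y,h](ρ[h/c](ρ[y/w](ρ[g/b](T))))) → 5
  π[h]((ρ[y/x](R) − π[g,y,h](ρ[h/c](ρ[y/w](ρ[g/b](T)))))) → 5
  ρ[d/h](π[h]((ρ[y/x](R) − π[g,y,h](ρ[h/c](ρ[y/w](ρ[g/b](T))))))) → 5

|E| = 5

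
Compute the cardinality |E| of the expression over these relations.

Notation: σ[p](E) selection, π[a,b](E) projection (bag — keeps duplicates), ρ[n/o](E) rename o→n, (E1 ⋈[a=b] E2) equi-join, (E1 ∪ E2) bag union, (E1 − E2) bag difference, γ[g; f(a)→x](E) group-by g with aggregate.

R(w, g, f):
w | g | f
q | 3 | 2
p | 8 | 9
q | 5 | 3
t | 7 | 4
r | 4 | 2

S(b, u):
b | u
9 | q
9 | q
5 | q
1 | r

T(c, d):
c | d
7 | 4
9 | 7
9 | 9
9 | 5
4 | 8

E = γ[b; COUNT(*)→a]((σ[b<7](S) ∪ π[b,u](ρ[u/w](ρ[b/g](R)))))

Per-node cardinality:
  S → 4
  σ[b<7](S) → 2
  R → 5
  ρ[b/g](R) → 5
  ρ[u/w](ρ[b/g](R)) → 5
  π[b,u](ρ[u/w](ρ[b/g](R))) → 5
  (σ[b<7](S) ∪ π[b,u](ρ[u/w](ρ[b/g](R)))) → 7
  γ[b; COUNT(*)→a]((σ[b<7](S) ∪ π[b,u](ρ[u/w](ρ[b/g](R))))) → 6

|E| = 6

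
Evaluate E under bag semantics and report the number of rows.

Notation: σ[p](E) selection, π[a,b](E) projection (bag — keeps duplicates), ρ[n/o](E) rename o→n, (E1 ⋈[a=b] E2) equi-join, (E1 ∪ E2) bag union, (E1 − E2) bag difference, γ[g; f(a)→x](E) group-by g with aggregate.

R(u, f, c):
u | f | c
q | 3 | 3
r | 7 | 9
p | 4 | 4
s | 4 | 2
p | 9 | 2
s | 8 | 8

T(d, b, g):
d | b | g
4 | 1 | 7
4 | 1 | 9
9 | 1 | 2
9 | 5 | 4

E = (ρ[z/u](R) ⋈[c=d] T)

Subexpression sizes:
  R → 6
  ρ[z/u](R) → 6
  T → 4
  (ρ[z/u](R) ⋈[c=d] T) → 4

|E| = 4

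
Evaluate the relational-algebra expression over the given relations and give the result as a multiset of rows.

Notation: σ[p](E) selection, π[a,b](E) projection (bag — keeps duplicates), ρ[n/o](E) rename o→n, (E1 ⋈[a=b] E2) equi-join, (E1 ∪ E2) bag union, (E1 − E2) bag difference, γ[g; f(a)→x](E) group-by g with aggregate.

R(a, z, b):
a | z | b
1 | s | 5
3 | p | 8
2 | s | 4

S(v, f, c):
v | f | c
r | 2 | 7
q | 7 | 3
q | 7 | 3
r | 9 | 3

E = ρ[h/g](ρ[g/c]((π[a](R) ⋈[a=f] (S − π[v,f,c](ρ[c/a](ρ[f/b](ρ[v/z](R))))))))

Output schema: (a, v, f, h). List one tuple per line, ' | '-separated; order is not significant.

Subexpression sizes:
  R → 3
  π[a](R) → 3
  S → 4
  R → 3
  ρ[v/z](R) → 3
  ρ[f/b](ρ[v/z](R)) → 3
  ρ[c/a](ρ[f/b](ρ[v/z](R))) → 3
  π[v,f,c](ρ[c/a](ρ[f/b](ρ[v/z](R)))) → 3
  (S − π[v,f,c](ρ[c/a](ρ[f/b](ρ[v/z](R))))) → 4
  (π[a](R) ⋈[a=f] (S − π[v,f,c](ρ[c/a](ρ[f/b](ρ[v/z](R)))))) → 1
  ρ[g/c]((π[a](R) ⋈[a=f] (S − π[v,f,c](ρ[c/a](ρ[f/b](ρ[v/z](R))))))) → 1
  ρ[h/g](ρ[g/c]((π[a](R) ⋈[a=f] (S − π[v,f,c](ρ[c/a](ρ[f/b](ρ[v/z](R)))))))) → 1

== RESULT ==
a | v | f | h
2 | r | 2 | 7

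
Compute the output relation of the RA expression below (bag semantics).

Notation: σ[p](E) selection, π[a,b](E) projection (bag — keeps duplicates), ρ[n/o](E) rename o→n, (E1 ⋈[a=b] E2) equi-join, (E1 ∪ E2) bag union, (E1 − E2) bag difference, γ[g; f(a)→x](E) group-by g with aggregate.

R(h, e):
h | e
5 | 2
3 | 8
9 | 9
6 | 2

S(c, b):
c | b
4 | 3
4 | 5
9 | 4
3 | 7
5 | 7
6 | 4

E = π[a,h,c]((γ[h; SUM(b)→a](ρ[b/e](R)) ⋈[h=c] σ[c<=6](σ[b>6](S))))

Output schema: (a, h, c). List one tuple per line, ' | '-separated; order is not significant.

Stepwise |·|:
  R → 4
  ρ[b/e](R) → 4
  γ[h; SUM(b)→a](ρ[b/e](R)) → 4
  S → 6
  σ[b>6](S) → 2
  σ[c<=6](σ[b>6](S)) → 2
  (γ[h; SUM(b)→a](ρ[b/e](R)) ⋈[h=c] σ[c<=6](σ[b>6](S))) → 2
  π[a,h,c]((γ[h; SUM(b)→a](ρ[b/e](R)) ⋈[h=c] σ[c<=6](σ[b>6](S)))) → 2

== RESULT ==
a | h | c
2 | 5 | 5
8 | 3 | 3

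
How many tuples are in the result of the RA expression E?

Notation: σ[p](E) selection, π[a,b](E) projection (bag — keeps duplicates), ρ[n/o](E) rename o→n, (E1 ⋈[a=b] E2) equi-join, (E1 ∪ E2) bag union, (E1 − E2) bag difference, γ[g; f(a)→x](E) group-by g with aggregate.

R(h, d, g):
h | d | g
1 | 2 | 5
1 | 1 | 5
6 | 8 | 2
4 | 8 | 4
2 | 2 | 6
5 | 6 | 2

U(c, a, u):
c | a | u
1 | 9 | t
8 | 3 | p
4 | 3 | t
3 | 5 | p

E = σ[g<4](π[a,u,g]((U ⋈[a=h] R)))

Row counts bottom-up:
  U → 4
  R → 6
  (U ⋈[a=h] R) → 1
  π[a,u,g]((U ⋈[a=h] R)) → 1
  σ[g<4](π[a,u,g]((U ⋈[a=h] R))) → 1

|E| = 1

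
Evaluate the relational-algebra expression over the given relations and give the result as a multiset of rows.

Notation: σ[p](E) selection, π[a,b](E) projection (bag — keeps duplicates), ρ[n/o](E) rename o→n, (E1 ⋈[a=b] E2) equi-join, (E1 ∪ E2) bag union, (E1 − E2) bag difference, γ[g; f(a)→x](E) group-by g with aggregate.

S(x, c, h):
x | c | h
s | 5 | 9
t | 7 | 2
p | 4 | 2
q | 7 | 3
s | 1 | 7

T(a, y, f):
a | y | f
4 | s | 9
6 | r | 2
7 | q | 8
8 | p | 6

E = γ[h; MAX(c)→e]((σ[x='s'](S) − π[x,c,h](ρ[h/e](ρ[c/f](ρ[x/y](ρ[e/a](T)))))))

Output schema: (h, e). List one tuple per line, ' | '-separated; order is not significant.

Row counts bottom-up:
  S → 5
  σ[x='s'](S) → 2
  T → 4
  ρ[e/a](T) → 4
  ρ[x/y](ρ[e/a](T)) → 4
  ρ[c/f](ρ[x/y](ρ[e/a](T))) → 4
  ρ[h/e](ρ[c/f](ρ[x/y](ρ[e/a](T)))) → 4
  π[x,c,h](ρ[h/e](ρ[c/f](ρ[x/y](ρ[e/a](T))))) → 4
  (σ[x='s'](S) − π[x,c,h](ρ[h/e](ρ[c/f](ρ[x/y](ρ[e/a](T)))))) → 2
  γ[h; MAX(c)→e]((σ[x='s'](S) − π[x,c,h](ρ[h/e](ρ[c/f](ρ[x/y](ρ[e/a](T))))))) → 2

== RESULT ==
h | e
7 | 1
9 | 5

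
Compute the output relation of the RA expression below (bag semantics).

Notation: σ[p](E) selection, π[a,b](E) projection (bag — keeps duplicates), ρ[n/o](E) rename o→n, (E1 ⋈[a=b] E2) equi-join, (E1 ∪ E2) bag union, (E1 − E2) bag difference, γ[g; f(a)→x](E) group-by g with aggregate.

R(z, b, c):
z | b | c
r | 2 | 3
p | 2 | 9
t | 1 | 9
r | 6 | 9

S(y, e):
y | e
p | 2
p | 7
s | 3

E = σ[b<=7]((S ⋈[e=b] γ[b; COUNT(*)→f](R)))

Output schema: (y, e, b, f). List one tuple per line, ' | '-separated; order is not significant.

Row counts bottom-up:
  S → 3
  R → 4
  γ[b; COUNT(*)→f](R) → 3
  (S ⋈[e=b] γ[b; COUNT(*)→f](R)) → 1
  σ[b<=7]((S ⋈[e=b] γ[b; COUNT(*)→f](R))) → 1

== RESULT ==
y | e | b | f
p | 2 | 2 | 2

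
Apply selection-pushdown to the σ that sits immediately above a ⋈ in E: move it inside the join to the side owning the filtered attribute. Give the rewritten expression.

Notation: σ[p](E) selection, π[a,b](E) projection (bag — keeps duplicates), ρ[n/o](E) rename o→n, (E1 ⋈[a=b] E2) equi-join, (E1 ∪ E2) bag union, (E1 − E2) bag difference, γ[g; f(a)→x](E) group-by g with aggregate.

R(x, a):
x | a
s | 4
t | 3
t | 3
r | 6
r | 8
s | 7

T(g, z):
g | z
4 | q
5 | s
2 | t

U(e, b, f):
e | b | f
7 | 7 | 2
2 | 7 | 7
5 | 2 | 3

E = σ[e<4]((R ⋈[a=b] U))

σ filters on e, owned by the right side.
E' = (R ⋈[a=b] σ[e<4](U))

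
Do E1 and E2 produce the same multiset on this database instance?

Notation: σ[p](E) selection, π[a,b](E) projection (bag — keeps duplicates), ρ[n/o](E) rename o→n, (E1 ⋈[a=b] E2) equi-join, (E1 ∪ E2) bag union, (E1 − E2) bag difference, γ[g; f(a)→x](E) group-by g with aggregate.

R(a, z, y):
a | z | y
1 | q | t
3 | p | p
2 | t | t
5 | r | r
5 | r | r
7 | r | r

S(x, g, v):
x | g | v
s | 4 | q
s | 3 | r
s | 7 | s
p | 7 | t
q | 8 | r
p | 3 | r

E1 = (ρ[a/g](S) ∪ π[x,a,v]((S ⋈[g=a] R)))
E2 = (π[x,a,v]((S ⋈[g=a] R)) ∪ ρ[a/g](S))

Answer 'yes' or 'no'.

E1 per-node cardinality:
  S → 6
  ρ[a/g](S) → 6
  S → 6
  R → 6
  (S ⋈[g=a] R) → 4
  π[x,a,v]((S ⋈[g=a] R)) → 4
  (ρ[a/g](S) ∪ π[x,a,v]((S ⋈[g=a] R))) → 10
E2 per-node cardinality:
  S → 6
  R → 6
  (S ⋈[g=a] R) → 4
  π[x,a,v]((S ⋈[g=a] R)) → 4
  S → 6
  ρ[a/g](S) → 6
  (π[x,a,v]((S ⋈[g=a] R)) ∪ ρ[a/g](S)) → 10

E1 and E2 produce the same multiset:
x | a | v
p | 3 | r
p | 3 | r
p | 7 | t
p | 7 | t
q | 8 | r
s | 3 | r
s | 3 | r
s | 4 | q
s | 7 | s
s | 7 | s

yes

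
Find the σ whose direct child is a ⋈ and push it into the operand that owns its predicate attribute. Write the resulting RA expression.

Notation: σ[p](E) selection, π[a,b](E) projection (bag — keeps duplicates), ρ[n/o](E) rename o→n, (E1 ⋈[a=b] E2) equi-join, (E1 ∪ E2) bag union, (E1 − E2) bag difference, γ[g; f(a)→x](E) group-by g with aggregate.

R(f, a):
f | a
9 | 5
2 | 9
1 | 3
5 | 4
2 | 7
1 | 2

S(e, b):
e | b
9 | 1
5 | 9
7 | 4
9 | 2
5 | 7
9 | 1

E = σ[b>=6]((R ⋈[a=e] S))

σ filters on b, owned by the right side.
E' = (R ⋈[a=e] σ[b>=6](S))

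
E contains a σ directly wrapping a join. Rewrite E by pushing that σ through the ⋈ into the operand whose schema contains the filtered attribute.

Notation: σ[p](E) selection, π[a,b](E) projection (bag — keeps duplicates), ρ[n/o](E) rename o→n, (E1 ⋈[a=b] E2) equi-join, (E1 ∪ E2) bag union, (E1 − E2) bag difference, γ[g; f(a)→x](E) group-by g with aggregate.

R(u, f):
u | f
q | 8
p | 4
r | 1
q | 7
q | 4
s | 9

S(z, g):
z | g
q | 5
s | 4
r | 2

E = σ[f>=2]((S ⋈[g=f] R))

σ filters on f, owned by the right side.
E' = (S ⋈[g=f] σ[f>=2](R))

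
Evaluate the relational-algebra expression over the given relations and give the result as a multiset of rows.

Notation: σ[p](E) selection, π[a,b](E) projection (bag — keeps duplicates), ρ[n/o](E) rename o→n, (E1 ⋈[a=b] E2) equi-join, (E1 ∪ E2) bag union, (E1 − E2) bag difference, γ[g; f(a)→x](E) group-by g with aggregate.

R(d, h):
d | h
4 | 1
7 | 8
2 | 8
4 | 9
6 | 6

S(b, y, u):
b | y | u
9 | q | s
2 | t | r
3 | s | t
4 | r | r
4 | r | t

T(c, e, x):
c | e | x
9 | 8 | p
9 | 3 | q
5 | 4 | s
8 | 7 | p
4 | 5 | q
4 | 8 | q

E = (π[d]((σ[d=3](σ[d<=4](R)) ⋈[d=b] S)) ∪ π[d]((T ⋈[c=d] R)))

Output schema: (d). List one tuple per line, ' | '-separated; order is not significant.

Row counts bottom-up:
  R → 5
  σ[d<=4](R) → 3
  σ[d=3](σ[d<=4](R)) → 0
  S → 5
  (σ[d=3](σ[d<=4](R)) ⋈[d=b] S) → 0
  π[d]((σ[d=3](σ[d<=4](R)) ⋈[d=b] S)) → 0
  T → 6
  R → 5
  (T ⋈[c=d] R) → 4
  π[d]((T ⋈[c=d] R)) → 4
  (π[d]((σ[d=3](σ[d<=4](R)) ⋈[d=b] S)) ∪ π[d]((T ⋈[c=d] R))) → 4

== RESULT ==
d
4
4
4
4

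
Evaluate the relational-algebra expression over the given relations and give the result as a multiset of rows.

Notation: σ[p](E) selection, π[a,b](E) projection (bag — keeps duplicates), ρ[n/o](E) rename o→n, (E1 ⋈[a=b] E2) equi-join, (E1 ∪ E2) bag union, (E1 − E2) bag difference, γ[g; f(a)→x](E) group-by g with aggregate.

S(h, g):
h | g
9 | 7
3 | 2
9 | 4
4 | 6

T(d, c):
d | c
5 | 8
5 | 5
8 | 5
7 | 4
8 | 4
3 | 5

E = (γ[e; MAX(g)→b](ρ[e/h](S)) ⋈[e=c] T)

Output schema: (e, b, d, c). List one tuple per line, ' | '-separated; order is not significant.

Stepwise |·|:
  S → 4
  ρ[e/h](S) → 4
  γ[e; MAX(g)→b](ρ[e/h](S)) → 3
  T → 6
  (γ[e; MAX(g)→b](ρ[e/h](S)) ⋈[e=c] T) → 2

== RESULT ==
e | b | d | c
4 | 6 | 7 | 4
4 | 6 | 8 | 4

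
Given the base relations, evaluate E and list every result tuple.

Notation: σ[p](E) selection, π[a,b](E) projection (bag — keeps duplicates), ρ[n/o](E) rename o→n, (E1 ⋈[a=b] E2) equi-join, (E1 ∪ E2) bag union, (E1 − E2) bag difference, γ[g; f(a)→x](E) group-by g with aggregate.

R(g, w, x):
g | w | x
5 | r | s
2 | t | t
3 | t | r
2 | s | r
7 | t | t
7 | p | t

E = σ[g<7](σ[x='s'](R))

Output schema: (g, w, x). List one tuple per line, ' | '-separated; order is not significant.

Stepwise |·|:
  R → 6
  σ[x='s'](R) → 1
  σ[g<7](σ[x='s'](R)) → 1

== RESULT ==
g | w | x
5 | r | s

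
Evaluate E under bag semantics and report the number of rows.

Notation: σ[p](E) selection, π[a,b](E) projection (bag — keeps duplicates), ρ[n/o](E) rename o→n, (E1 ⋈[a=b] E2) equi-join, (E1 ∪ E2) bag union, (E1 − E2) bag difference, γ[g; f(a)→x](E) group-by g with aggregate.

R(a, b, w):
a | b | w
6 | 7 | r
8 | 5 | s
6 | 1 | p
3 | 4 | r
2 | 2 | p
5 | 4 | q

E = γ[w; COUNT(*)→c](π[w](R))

Per-node cardinality:
  R → 6
  π[w](R) → 6
  γ[w; COUNT(*)→c](π[w](R)) → 4

|E| = 4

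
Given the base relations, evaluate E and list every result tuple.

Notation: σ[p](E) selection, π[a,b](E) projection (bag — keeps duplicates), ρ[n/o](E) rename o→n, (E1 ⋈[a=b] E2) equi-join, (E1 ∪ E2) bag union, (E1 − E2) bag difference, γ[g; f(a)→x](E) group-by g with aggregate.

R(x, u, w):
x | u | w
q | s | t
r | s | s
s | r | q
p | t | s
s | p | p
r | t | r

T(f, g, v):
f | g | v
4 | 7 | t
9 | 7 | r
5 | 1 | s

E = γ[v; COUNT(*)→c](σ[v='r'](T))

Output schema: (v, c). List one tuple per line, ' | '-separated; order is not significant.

Subexpression sizes:
  T → 3
  σ[v='r'](T) → 1
  γ[v; COUNT(*)→c](σ[v='r'](T)) → 1

== RESULT ==
v | c
r | 1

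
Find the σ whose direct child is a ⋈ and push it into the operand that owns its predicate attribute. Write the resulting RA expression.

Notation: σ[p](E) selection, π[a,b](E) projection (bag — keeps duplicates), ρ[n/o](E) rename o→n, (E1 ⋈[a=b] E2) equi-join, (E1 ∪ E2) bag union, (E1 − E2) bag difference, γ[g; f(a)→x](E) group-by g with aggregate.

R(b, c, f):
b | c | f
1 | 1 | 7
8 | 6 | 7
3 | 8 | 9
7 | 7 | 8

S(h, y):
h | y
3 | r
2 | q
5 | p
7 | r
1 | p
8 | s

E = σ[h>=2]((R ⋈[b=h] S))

σ filters on h, owned by the right side.
E' = (R ⋈[b=h] σ[h>=2](S))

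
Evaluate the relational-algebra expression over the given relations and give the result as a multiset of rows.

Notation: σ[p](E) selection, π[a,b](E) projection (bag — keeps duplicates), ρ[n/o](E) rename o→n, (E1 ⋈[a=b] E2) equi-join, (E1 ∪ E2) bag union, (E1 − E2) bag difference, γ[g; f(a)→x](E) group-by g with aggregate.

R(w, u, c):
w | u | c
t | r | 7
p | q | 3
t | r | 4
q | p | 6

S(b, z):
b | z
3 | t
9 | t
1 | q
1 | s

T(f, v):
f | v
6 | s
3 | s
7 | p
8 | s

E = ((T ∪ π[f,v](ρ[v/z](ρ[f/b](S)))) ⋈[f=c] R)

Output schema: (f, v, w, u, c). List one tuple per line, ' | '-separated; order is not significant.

Stepwise |·|:
  T → 4
  S → 4
  ρ[f/b](S) → 4
  ρ[v/z](ρ[f/b](S)) → 4
  π[f,v](ρ[v/z](ρ[f/b](S))) → 4
  (T ∪ π[f,v](ρ[v/z](ρ[f/b](S)))) → 8
  R → 4
  ((T ∪ π[f,v](ρ[v/z](ρ[f/b](S)))) ⋈[f=c] R) → 4

== RESULT ==
f | v | w | u | c
3 | s | p | q | 3
3 | t | p | q | 3
6 | s | q | p | 6
7 | p | t | r | 7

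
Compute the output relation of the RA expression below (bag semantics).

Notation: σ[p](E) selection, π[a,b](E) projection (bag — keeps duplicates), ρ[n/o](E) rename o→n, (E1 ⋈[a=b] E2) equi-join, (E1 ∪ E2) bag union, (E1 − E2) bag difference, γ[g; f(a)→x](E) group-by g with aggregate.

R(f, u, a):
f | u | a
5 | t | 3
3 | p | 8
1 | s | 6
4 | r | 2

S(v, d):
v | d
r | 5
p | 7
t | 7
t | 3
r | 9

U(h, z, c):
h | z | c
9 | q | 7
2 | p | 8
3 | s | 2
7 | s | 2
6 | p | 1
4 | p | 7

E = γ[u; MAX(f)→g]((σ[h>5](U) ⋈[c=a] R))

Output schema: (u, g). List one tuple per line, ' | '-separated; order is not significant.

Subexpression sizes:
  U → 6
  σ[h>5](U) → 3
  R → 4
  (σ[h>5](U) ⋈[c=a] R) → 1
  γ[u; MAX(f)→g]((σ[h>5](U) ⋈[c=a] R)) → 1

== RESULT ==
u | g
r | 4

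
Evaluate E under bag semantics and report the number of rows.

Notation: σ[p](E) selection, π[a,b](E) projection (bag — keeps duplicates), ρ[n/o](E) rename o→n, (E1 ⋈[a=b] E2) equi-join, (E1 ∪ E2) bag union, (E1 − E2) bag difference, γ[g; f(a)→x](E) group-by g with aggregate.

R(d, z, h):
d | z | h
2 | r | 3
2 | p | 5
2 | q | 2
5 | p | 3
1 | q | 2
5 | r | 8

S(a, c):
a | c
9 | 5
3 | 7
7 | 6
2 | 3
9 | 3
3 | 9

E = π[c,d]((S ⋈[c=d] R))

Stepwise |·|:
  S → 6
  R → 6
  (S ⋈[c=d] R) → 2
  π[c,d]((S ⋈[c=d] R)) → 2

|E| = 2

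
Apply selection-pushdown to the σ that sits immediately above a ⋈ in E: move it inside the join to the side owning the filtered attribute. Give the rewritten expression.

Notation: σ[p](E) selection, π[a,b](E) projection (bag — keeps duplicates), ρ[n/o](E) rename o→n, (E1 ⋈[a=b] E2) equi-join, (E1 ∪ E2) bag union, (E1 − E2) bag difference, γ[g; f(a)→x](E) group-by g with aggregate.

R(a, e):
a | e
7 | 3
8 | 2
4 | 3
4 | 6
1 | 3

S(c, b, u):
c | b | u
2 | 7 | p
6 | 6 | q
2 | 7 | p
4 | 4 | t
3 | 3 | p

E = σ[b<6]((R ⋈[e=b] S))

σ filters on b, owned by the right side.
E' = (R ⋈[e=b] σ[b<6](S))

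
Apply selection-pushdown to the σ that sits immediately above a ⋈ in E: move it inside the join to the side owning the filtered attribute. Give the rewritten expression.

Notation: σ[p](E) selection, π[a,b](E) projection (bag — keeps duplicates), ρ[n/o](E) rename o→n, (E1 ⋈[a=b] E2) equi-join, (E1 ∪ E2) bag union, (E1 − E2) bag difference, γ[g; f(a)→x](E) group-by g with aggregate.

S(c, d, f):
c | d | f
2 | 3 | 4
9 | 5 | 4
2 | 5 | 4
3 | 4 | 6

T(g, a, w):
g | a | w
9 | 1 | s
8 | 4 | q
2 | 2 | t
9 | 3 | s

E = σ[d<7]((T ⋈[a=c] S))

σ filters on d, owned by the right side.
E' = (T ⋈[a=c] σ[d<7](S))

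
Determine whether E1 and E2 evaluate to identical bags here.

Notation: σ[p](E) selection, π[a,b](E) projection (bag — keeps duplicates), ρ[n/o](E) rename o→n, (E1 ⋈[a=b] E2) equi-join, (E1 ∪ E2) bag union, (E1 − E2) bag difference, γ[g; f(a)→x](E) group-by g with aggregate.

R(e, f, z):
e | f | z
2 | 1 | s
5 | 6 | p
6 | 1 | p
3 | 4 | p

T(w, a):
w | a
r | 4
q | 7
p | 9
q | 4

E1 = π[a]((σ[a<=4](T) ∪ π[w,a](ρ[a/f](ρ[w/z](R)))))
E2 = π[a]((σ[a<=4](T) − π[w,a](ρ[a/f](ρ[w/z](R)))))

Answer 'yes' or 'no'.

E1 row counts bottom-up:
  T → 4
  σ[a<=4](T) → 2
  R → 4
  ρ[w/z](R) → 4
  ρ[a/f](ρ[w/z](R)) → 4
  π[w,a](ρ[a/f](ρ[w/z](R))) → 4
  (σ[a<=4](T) ∪ π[w,a](ρ[a/f](ρ[w/z](R)))) → 6
  π[a]((σ[a<=4](T) ∪ π[w,a](ρ[a/f](ρ[w/z](R))))) → 6
E2 row counts bottom-up:
  T → 4
  σ[a<=4](T) → 2
  R → 4
  ρ[w/z](R) → 4
  ρ[a/f](ρ[w/z](R)) → 4
  π[w,a](ρ[a/f](ρ[w/z](R))) → 4
  (σ[a<=4](T) − π[w,a](ρ[a/f](ρ[w/z](R)))) → 2
  π[a]((σ[a<=4](T) − π[w,a](ρ[a/f](ρ[w/z](R))))) → 2

E1 result:
a
1
1
4
4
4
6
E2 result:
a
4
4
Witness: (6,) appears 1× in E1 but 0× in E2.

no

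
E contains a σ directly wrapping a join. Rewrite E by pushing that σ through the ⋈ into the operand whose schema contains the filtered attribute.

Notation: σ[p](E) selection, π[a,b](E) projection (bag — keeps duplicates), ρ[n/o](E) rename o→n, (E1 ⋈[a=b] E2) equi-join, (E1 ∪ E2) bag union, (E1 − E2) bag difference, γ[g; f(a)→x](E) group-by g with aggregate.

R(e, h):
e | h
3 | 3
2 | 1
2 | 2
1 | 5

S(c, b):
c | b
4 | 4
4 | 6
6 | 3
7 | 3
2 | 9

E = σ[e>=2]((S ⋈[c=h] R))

σ filters on e, owned by the right side.
E' = (S ⋈[c=h] σ[e>=2](R))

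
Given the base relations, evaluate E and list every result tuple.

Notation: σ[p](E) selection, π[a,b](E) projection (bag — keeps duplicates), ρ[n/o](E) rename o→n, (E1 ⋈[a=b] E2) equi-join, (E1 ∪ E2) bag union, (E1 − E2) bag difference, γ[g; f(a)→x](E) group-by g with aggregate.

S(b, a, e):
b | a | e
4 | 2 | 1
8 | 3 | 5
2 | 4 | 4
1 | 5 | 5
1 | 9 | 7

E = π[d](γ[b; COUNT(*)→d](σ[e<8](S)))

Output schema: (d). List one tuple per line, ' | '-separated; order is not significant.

Row counts bottom-up:
  S → 5
  σ[e<8](S) → 5
  γ[b; COUNT(*)→d](σ[e<8](S)) → 4
  π[d](γ[b; COUNT(*)→d](σ[e<8](S))) → 4

== RESULT ==
d
1
1
1
2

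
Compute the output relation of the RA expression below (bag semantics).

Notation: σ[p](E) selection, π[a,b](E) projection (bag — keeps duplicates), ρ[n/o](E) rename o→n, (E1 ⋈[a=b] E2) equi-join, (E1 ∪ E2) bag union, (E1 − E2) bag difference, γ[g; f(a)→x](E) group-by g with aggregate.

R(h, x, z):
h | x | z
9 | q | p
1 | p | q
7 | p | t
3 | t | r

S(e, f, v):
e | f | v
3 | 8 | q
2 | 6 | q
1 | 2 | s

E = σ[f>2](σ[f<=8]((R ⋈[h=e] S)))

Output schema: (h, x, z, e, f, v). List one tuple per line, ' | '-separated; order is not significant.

Per-node cardinality:
  R → 4
  S → 3
  (R ⋈[h=e] S) → 2
  σ[f<=8]((R ⋈[h=e] S)) → 2
  σ[f>2](σ[f<=8]((R ⋈[h=e] S))) → 1

== RESULT ==
h | x | z | e | f | v
3 | t | r | 3 | 8 | q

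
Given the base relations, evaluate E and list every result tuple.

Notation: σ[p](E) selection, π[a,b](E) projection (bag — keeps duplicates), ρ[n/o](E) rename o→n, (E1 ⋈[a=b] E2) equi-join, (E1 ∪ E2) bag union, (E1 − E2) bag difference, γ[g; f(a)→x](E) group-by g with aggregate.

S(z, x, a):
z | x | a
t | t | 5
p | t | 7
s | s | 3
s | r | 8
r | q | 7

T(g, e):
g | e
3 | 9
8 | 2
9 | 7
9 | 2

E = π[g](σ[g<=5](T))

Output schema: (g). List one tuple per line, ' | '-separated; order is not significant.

Subexpression sizes:
  T → 4
  σ[g<=5](T) → 1
  π[g](σ[g<=5](T)) → 1

== RESULT ==
g
3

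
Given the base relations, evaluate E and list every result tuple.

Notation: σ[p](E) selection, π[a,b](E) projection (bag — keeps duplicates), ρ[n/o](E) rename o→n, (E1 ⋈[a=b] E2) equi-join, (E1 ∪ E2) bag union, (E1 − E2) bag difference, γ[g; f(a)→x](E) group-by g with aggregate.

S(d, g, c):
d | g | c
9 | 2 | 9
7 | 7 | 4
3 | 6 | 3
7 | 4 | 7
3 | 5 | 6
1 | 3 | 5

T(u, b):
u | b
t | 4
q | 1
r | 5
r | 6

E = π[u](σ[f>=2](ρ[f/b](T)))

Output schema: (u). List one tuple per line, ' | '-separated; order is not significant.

Subexpression sizes:
  T → 4
  ρ[f/b](T) → 4
  σ[f>=2](ρ[f/b](T)) → 3
  π[u](σ[f>=2](ρ[f/b](T))) → 3

== RESULT ==
u
r
r
t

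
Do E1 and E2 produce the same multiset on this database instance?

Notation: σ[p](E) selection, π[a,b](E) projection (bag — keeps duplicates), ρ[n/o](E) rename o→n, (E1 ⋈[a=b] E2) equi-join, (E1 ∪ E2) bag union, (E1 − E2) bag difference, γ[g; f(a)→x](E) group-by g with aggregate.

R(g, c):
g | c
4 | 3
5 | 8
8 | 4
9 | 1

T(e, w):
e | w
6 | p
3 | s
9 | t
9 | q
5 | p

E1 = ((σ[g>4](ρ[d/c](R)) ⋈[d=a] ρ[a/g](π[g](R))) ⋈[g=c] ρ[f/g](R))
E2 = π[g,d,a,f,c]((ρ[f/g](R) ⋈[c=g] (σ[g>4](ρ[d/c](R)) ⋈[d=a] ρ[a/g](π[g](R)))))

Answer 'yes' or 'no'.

E1 row counts bottom-up:
  R → 4
  ρ[d/c](R) → 4
  σ[g>4](ρ[d/c](R)) → 3
  R → 4
  π[g](R) → 4
  ρ[a/g](π[g](R)) → 4
  (σ[g>4](ρ[d/c](R)) ⋈[d=a] ρ[a/g](π[g](R))) → 2
  R → 4
  ρ[f/g](R) → 4
  ((σ[g>4](ρ[d/c](R)) ⋈[d=a] ρ[a/g](π[g](R))) ⋈[g=c] ρ[f/g](R)) → 1
E2 row counts bottom-up:
  R → 4
  ρ[f/g](R) → 4
  R → 4
  ρ[d/c](R) → 4
  σ[g>4](ρ[d/c](R)) → 3
  R → 4
  π[g](R) → 4
  ρ[a/g](π[g](R)) → 4
  (σ[g>4](ρ[d/c](R)) ⋈[d=a] ρ[a/g](π[g](R))) → 2
  (ρ[f/g](R) ⋈[c=g] (σ[g>4](ρ[d/c](R)) ⋈[d=a] ρ[a/g](π[g](R)))) → 1
  π[g,d,a,f,c]((ρ[f/g](R) ⋈[c=g] (σ[g>4](ρ[d/c](R)) ⋈[d=a] ρ[a/g](π[g](R))))) → 1

E1 and E2 produce the same multiset:
g | d | a | f | c
8 | 4 | 4 | 5 | 8

yes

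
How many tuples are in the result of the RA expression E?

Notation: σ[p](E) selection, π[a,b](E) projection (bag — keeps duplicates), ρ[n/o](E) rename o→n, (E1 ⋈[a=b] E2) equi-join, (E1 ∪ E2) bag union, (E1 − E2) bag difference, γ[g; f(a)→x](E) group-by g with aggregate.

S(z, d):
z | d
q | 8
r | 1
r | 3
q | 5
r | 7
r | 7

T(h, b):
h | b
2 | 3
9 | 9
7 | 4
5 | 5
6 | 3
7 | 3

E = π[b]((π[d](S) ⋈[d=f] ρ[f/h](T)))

Per-node cardinality:
  S → 6
  π[d](S) → 6
  T → 6
  ρ[f/h](T) → 6
  (π[d](S) ⋈[d=f] ρ[f/h](T)) → 5
  π[b]((π[d](S) ⋈[d=f] ρ[f/h](T))) → 5

|E| = 5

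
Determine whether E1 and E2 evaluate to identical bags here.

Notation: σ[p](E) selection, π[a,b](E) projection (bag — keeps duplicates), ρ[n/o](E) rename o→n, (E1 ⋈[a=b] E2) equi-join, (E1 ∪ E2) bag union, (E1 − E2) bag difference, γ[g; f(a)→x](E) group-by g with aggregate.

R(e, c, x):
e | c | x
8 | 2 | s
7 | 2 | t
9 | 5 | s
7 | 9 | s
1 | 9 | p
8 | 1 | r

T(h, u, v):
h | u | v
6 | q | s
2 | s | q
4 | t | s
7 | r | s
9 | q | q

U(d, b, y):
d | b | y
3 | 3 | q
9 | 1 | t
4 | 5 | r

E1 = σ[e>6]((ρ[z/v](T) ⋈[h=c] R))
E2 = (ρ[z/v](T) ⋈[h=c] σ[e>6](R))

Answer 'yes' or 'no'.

E1 stepwise |·|:
  T → 5
  ρ[z/v](T) → 5
  R → 6
  (ρ[z/v](T) ⋈[h=c] R) → 4
  σ[e>6]((ρ[z/v](T) ⋈[h=c] R)) → 3
E2 stepwise |·|:
  T → 5
  ρ[z/v](T) → 5
  R → 6
  σ[e>6](R) → 5
  (ρ[z/v](T) ⋈[h=c] σ[e>6](R)) → 3

E1 and E2 produce the same multiset:
h | u | z | e | c | x
2 | s | q | 7 | 2 | t
2 | s | q | 8 | 2 | s
9 | q | q | 7 | 9 | s

yes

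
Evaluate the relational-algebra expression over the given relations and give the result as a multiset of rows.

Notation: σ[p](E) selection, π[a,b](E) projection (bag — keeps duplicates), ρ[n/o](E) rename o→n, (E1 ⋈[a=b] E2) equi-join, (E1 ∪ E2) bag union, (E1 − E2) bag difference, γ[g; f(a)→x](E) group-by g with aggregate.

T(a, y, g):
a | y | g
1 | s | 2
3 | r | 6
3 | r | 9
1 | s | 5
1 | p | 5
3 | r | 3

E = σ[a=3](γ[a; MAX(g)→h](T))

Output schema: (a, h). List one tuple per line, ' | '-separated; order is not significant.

Subexpression sizes:
  T → 6
  γ[a; MAX(g)→h](T) → 2
  σ[a=3](γ[a; MAX(g)→h](T)) → 1

== RESULT ==
a | h
3 | 9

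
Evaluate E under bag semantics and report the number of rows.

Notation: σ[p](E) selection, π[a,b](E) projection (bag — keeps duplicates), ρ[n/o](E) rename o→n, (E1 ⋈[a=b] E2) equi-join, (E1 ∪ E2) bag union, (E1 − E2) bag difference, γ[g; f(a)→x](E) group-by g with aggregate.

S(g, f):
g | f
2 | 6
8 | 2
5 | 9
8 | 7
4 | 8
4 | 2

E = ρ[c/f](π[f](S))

Subexpression sizes:
  S → 6
  π[f](S) → 6
  ρ[c/f](π[f](S)) → 6

|E| = 6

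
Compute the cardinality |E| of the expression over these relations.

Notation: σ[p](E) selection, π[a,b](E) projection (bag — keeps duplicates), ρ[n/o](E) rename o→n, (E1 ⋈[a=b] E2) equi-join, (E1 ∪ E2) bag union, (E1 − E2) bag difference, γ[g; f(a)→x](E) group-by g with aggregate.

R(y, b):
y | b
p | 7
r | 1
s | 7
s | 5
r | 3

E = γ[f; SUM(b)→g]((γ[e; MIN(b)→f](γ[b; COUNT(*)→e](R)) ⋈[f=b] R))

Subexpression sizes:
  R → 5
  γ[b; COUNT(*)→e](R) → 4
  γ[e; MIN(b)→f](γ[b; COUNT(*)→e](R)) → 2
  R → 5
  (γ[e; MIN(b)→f](γ[b; COUNT(*)→e](R)) ⋈[f=b] R) → 3
  γ[f; SUM(b)→g]((γ[e; MIN(b)→f](γ[b; COUNT(*)→e](R)) ⋈[f=b] R)) → 2

|E| = 2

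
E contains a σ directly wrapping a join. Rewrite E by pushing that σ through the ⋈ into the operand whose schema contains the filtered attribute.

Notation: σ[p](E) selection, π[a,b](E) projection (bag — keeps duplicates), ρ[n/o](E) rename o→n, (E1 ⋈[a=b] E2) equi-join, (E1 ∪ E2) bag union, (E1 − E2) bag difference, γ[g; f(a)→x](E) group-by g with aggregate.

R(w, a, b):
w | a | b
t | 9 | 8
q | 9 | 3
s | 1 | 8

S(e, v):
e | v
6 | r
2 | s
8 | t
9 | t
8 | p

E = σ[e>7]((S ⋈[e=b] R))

σ filters on e, owned by the left side.
E' = (σ[e>7](S) ⋈[e=b] R)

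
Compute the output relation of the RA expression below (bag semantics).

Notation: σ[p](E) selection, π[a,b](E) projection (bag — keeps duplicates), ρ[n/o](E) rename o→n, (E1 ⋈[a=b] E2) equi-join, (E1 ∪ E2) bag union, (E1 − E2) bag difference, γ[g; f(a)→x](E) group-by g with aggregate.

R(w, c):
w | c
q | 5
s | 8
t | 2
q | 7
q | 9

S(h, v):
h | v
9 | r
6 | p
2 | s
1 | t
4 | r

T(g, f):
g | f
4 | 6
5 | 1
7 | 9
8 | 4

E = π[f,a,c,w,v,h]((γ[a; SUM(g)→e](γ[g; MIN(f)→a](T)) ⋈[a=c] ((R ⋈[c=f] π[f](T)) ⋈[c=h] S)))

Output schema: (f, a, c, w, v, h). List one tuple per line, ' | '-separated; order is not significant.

Row counts bottom-up:
  T → 4
  γ[g; MIN(f)→a](T) → 4
  γ[a; SUM(g)→e](γ[g; MIN(f)→a](T)) → 4
  R → 5
  T → 4
  π[f](T) → 4
  (R ⋈[c=f] π[f](T)) → 1
  S → 5
  ((R ⋈[c=f] π[f](T)) ⋈[c=h] S) → 1
  (γ[a; SUM(g)→e](γ[g; MIN(f)→a](T)) ⋈[a=c] ((R ⋈[c=f] π[f](T)) ⋈[c=h] S)) → 1
  π[f,a,c,w,v,h]((γ[a; SUM(g)→e](γ[g; MIN(f)→a](T)) ⋈[a=c] ((R ⋈[c=f] π[f](T)) ⋈[c=h] S))) → 1

== RESULT ==
f | a | c | w | v | h
9 | 9 | 9 | q | r | 9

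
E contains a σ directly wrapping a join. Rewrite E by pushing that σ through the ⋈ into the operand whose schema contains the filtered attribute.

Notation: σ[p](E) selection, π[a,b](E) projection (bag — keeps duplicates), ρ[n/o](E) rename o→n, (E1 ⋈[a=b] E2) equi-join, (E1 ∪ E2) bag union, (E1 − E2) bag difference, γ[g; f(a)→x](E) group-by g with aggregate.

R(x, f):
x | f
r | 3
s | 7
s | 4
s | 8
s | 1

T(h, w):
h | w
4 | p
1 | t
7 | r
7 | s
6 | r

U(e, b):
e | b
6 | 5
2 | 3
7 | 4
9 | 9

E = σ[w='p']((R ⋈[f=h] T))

σ filters on w, owned by the right side.
E' = (R ⋈[f=h] σ[w='p'](T))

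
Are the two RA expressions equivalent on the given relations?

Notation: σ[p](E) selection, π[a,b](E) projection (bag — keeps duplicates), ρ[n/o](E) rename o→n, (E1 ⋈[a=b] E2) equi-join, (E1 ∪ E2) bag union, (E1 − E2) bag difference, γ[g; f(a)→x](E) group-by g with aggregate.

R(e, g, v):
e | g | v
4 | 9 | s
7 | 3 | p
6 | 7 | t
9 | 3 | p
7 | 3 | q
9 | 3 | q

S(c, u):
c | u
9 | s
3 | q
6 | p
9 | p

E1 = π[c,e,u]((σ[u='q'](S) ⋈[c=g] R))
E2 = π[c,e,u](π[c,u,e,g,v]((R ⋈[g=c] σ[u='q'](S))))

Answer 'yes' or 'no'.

E1 stepwise |·|:
  S → 4
  σ[u='q'](S) → 1
  R → 6
  (σ[u='q'](S) ⋈[c=g] R) → 4
  π[c,e,u]((σ[u='q'](S) ⋈[c=g] R)) → 4
E2 stepwise |·|:
  R → 6
  S → 4
  σ[u='q'](S) → 1
  (R ⋈[g=c] σ[u='q'](S)) → 4
  π[c,u,e,g,v]((R ⋈[g=c] σ[u='q'](S))) → 4
  π[c,e,u](π[c,u,e,g,v]((R ⋈[g=c] σ[u='q'](S)))) → 4

E1 and E2 produce the same multiset:
c | e | u
3 | 7 | q
3 | 7 | q
3 | 9 | q
3 | 9 | q

yes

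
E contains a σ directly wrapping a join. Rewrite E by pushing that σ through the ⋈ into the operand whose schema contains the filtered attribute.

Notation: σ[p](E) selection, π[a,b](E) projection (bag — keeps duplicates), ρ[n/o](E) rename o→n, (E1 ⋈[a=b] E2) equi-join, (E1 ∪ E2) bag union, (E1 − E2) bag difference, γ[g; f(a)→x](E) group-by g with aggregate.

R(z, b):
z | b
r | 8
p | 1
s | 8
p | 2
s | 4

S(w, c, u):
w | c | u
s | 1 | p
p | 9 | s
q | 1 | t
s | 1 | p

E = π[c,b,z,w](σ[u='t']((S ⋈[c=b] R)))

σ filters on u, owned by the left side.
E' = π[c,b,z,w]((σ[u='t'](S) ⋈[c=b] R))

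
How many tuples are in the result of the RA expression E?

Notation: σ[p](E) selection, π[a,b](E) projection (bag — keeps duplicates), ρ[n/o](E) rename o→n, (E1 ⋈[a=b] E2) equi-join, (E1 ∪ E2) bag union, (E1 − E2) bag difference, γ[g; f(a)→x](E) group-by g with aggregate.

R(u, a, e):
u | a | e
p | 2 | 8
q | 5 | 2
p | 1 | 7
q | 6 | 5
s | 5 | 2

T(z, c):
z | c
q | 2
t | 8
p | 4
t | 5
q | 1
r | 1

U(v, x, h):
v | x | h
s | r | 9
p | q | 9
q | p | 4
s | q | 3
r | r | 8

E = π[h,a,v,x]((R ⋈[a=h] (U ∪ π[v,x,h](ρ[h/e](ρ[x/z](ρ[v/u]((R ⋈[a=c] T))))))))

Per-node cardinality:
  R → 5
  U → 5
  R → 5
  T → 6
  (R ⋈[a=c] T) → 5
  ρ[v/u]((R ⋈[a=c] T)) → 5
  ρ[x/z](ρ[v/u]((R ⋈[a=c] T))) → 5
  ρ[h/e](ρ[x/z](ρ[v/u]((R ⋈[a=c] T)))) → 5
  π[v,x,h](ρ[h/e](ρ[x/z](ρ[v/u]((R ⋈[a=c] T))))) → 5
  (U ∪ π[v,x,h](ρ[h/e](ρ[x/z](ρ[v/u]((R ⋈[a=c] T)))))) → 10
  (R ⋈[a=h] (U ∪ π[v,x,h](ρ[h/e](ρ[x/z](ρ[v/u]((R ⋈[a=c] T))))))) → 2
  π[h,a,v,x]((R ⋈[a=h] (U ∪ π[v,x,h](ρ[h/e](ρ[x/z](ρ[v/u]((R ⋈[a=c] T)))))))) → 2

|E| = 2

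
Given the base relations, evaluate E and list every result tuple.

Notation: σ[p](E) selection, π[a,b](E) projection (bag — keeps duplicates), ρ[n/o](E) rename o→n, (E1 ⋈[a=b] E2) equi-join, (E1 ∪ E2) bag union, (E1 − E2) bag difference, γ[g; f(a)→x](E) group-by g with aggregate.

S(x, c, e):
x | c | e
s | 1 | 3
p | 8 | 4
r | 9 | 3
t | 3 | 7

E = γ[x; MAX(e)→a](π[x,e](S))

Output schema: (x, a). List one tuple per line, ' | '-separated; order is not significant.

Per-node cardinality:
  S → 4
  π[x,e](S) → 4
  γ[x; MAX(e)→a](π[x,e](S)) → 4

== RESULT ==
x | a
p | 4
r | 3
s | 3
t | 7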